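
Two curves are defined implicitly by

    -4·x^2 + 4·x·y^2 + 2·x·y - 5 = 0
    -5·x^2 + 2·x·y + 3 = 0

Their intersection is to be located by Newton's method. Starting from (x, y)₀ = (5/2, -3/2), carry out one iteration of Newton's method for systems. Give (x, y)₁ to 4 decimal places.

At (5/2, -3/2): F = (-15.0000, -35.7500).
Jacobian J = [[-8·x + 4·y^2 + 2·y, 8·x·y + 2·x], [-10·x + 2·y, 2·x]].
At the point, J = [[-14.0000, -25.0000], [-28.0000, 5.0000]] (det J = -770.0000).
Solving J·Δ = −F gives Δ = (-1.2581, 0.1045).
Then the next iterate is (x, y)₁ = (1.2419, -1.3955).

(1.2419, -1.3955)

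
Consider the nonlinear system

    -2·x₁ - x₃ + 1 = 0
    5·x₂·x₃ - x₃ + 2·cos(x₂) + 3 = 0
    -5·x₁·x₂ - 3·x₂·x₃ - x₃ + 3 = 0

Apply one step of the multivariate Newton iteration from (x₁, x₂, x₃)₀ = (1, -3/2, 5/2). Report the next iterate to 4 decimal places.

At (1, -3/2, 5/2): F = (-3.5000, -18.108526, 19.2500).
Jacobian J = [[-2, 0, -1], [0, 5·x₃ - 2·sin(x₂), 5·x₂ - 1], [-5·x₂, -5·x₁ - 3·x₃, -3·x₂ - 1]].
At the point, J = [[-2.0000, 0.0000, -1.0000], [0.0000, 14.494990, -8.5000], [7.5000, -12.5000, 3.5000]] (det J = 219.747495).
Solving J·Δ = −F gives Δ = (-1.1239, 0.5150, -1.2521).
Then the next iterate is (x₁, x₂, x₃)₁ = (-0.1239, -0.9850, 1.2479).

(-0.1239, -0.9850, 1.2479)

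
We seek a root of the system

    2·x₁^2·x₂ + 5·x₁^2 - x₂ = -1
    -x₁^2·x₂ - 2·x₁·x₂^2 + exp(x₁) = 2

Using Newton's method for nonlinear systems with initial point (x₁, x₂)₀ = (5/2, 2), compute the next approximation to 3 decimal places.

(1.429, 1.387)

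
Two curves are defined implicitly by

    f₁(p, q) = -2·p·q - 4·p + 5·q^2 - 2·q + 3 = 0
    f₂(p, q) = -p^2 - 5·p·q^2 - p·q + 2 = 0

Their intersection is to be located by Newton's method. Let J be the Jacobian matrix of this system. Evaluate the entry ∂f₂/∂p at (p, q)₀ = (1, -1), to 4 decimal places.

∂f₂/∂p = -2·p - 5·q^2 - q.
At (1, -1) this is -6.0000.

-6.0000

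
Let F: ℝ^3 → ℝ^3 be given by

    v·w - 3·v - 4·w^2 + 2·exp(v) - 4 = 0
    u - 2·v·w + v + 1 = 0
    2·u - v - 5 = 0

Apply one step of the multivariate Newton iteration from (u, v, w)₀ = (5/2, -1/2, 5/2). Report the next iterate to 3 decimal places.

(2.814, 0.627, 1.196)

At (5/2, -1/2, 5/2): F = (-27.53694, 5.500, 0.500).
Jacobian J = [[0, w + 2·exp(v) - 3, v - 8·w], [1, -2·w + 1, -2·v], [2, -1, 0]].
At the point, J = [[0.000, 0.71306, -20.500], [1.000, -4.000, 1.000], [2.000, -1.000, 0.000]] (det J = -142.07388).
Solving J·Δ = −F gives Δ = (0.314, 1.127, -1.304).
Then the next iterate is (u, v, w)₁ = (2.814, 0.627, 1.196).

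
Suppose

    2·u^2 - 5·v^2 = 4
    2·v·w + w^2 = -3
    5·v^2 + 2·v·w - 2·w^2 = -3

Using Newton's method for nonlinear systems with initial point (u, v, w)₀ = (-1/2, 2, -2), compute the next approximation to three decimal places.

At (-1/2, 2, -2): F = (-23.500, -1.000, 7.000).
Jacobian J = [[4·u, -10·v, 0], [0, 2·w, 2·v + 2·w], [0, 10·v + 2·w, 2·v - 4·w]].
At the point, J = [[-2.000, -20.000, 0.000], [0.000, -4.000, 0.000], [0.000, 16.000, 12.000]] (det J = 96.000).
Solving J·Δ = −F gives Δ = (-9.250, -0.250, -0.250).
Then the next iterate is (u, v, w)₁ = (-9.750, 1.750, -2.250).

(-9.750, 1.750, -2.250)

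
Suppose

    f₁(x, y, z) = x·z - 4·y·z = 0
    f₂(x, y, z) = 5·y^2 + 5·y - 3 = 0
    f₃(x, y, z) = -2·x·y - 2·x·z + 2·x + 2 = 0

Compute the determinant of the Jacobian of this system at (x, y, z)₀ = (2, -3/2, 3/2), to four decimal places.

220.0000

J = [[z, -4·z, x - 4·y], [0, 10·y + 5, 0], [-2·y - 2·z + 2, -2·x, -2·x]].
At the point, J = [[1.5000, -6.0000, 8.0000], [0.0000, -10.0000, 0.0000], [2.0000, -4.0000, -4.0000]].
det J = 220.0000.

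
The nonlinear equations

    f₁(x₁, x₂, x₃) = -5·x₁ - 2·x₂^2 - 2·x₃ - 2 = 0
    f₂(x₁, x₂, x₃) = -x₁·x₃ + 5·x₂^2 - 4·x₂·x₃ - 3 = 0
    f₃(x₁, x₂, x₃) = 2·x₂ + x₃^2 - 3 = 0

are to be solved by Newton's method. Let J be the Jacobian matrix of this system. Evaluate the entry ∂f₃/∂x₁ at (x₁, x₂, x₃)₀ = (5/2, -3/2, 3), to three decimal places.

∂f₃/∂x₁ = 0.
At (5/2, -3/2, 3) this is 0.000.

0.000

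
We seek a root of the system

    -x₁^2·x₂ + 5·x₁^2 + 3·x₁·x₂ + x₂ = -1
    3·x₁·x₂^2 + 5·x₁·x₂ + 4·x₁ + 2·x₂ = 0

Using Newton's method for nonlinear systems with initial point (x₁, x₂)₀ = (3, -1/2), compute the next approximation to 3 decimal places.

(1.566, -0.815)

At (3, -1/2): F = (45.500, 5.750).
Jacobian J = [[-2·x₁·x₂ + 10·x₁ + 3·x₂, -x₁^2 + 3·x₁ + 1], [3·x₂^2 + 5·x₂ + 4, 6·x₁·x₂ + 5·x₁ + 2]].
At the point, J = [[31.500, 1.000], [2.250, 8.000]] (det J = 249.750).
Solving J·Δ = −F gives Δ = (-1.434, -0.315).
Then the next iterate is (x₁, x₂)₁ = (1.566, -0.815).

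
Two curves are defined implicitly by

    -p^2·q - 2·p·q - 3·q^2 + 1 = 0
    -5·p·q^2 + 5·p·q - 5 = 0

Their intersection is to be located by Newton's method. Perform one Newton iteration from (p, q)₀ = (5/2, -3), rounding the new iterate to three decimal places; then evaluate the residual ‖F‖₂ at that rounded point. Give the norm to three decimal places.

46.988

At (5/2, -3): F = (7.750, -155.000).
Jacobian J = [[-2·p·q - 2·q, -p^2 - 2·p - 6·q], [-5·q^2 + 5·q, -10·p·q + 5·p]].
At the point, J = [[21.000, 6.750], [-60.000, 87.500]] (det J = 2242.500).
Solving J·Δ = −F gives Δ = (-0.769, 1.244).
Then the next iterate is (p, q)₁ = (1.731, -1.756).
Re-evaluating at (1.731, -1.756): F = (3.09027, -46.88618), so ‖F‖₂ = 46.988.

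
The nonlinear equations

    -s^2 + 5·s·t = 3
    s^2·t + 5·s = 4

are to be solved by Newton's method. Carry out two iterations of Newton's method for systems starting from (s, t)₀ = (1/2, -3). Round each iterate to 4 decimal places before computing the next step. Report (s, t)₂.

(0.7347, 1.2308)

At (1/2, -3): F = (-10.7500, -2.2500).
Jacobian J = [[-2·s + 5·t, 5·s], [2·s·t + 5, s^2]].
At the point, J = [[-16.0000, 2.5000], [2.0000, 0.2500]] (det J = -9.0000).
Solving J·Δ = −F gives Δ = (0.3264, 6.3889).
Then the next iterate is (s, t)₁ = (0.8264, 3.3889).
Round to (0.8264, 3.3889) and repeat: F = (10.319998, 2.446405), J = [[15.2917, 4.1320], [10.601174, 0.682937]].
Δ = (-0.0917, -2.1581), so (s, t)₂ = (0.7347, 1.2308).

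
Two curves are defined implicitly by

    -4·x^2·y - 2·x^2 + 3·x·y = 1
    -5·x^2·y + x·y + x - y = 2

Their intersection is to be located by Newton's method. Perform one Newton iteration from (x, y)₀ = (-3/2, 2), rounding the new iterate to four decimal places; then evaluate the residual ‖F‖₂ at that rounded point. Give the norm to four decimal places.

13.8531

At (-3/2, 2): F = (-32.5000, -31.0000).
Jacobian J = [[-8·x·y - 4·x + 3·y, -4·x^2 + 3·x], [-10·x·y + y + 1, -5·x^2 + x - 1]].
At the point, J = [[36.0000, -13.5000], [33.0000, -13.7500]] (det J = -49.5000).
Solving J·Δ = −F gives Δ = (0.5732, -0.8788).
Then the next iterate is (x, y)₁ = (-0.9268, 1.1212).
Re-evaluating at (-0.9268, 1.1212): F = (-9.687557, -9.902448), so ‖F‖₂ = 13.8531.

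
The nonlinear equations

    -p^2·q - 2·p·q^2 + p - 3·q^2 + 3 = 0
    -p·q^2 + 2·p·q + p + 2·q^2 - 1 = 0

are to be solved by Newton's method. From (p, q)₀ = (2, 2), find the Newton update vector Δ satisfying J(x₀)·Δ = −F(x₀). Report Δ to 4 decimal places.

At (2, 2): F = (-31.0000, 9.0000).
Jacobian J = [[-2·p·q - 2·q^2 + 1, -p^2 - 4·p·q - 6·q], [-q^2 + 2·q + 1, -2·p·q + 2·p + 4·q]].
At the point, J = [[-15.0000, -32.0000], [1.0000, 4.0000]] (det J = -28.0000).
Solving J·Δ = −F gives Δ = (5.8571, -3.7143).

(5.8571, -3.7143)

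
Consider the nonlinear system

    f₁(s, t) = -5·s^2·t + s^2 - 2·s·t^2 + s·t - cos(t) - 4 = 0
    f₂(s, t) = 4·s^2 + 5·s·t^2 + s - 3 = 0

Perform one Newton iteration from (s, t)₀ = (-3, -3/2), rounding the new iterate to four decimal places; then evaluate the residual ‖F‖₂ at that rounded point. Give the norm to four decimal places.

At (-3, -3/2): F = (90.429263, -3.7500).
Jacobian J = [[-10·s·t + 2·s - 2·t^2 + t, -5·s^2 - 4·s·t + s + sin(t)], [8·s + 5·t^2 + 1, 10·s·t]].
At the point, J = [[-57.0000, -66.997495], [-11.7500, 45.0000]] (det J = -3352.220566).
Solving J·Δ = −F gives Δ = (1.1390, 0.3807).
Then the next iterate is (s, t)₁ = (-1.8610, -1.1193).
Re-evaluating at (-1.8610, -1.1193): F = (25.155544, -2.665322), so ‖F‖₂ = 25.2964.

25.2964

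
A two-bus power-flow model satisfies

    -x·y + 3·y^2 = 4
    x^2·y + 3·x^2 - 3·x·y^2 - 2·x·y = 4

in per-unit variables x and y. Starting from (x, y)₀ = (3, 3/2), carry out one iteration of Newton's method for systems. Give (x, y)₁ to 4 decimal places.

At (3, 3/2): F = (-1.7500, 7.2500).
Jacobian J = [[-y, -x + 6·y], [2·x·y + 6·x - 3·y^2 - 2·y, x^2 - 6·x·y - 2·x]].
At the point, J = [[-1.5000, 6.0000], [17.2500, -24.0000]] (det J = -67.5000).
Solving J·Δ = −F gives Δ = (-0.0222, 0.2861).
Then the next iterate is (x, y)₁ = (2.9778, 1.7861).

(2.9778, 1.7861)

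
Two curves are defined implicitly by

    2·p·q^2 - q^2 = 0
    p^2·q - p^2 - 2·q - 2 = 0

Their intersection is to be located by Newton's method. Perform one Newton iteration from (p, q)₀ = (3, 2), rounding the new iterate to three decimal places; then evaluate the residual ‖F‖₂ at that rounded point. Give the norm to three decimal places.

12.176

At (3, 2): F = (20.000, 3.000).
Jacobian J = [[2·q^2, 4·p·q - 2·q], [2·p·q - 2·p, p^2 - 2]].
At the point, J = [[8.000, 20.000], [6.000, 7.000]] (det J = -64.000).
Solving J·Δ = −F gives Δ = (1.250, -1.500).
Then the next iterate is (p, q)₁ = (4.250, 0.500).
Re-evaluating at (4.250, 0.500): F = (1.875, -12.03125), so ‖F‖₂ = 12.176.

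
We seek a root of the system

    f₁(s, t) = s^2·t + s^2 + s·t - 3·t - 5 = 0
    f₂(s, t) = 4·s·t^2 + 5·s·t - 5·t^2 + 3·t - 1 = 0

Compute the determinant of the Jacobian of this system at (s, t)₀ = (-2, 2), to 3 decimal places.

J = [[2·s·t + 2·s + t, s^2 + s - 3], [4·t^2 + 5·t, 8·s·t + 5·s - 10·t + 3]].
At the point, J = [[-10.000, -1.000], [26.000, -59.000]].
det J = 616.000.

616.000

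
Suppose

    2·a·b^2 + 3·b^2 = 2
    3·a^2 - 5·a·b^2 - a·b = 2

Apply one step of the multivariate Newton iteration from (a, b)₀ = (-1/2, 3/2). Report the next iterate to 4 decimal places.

(-0.4176, 1.0216)

At (-1/2, 3/2): F = (2.5000, 5.1250).
Jacobian J = [[2·b^2, 4·a·b + 6·b], [6·a - 5·b^2 - b, -10·a·b - a]].
At the point, J = [[4.5000, 6.0000], [-15.7500, 8.0000]] (det J = 130.5000).
Solving J·Δ = −F gives Δ = (0.0824, -0.4784).
Then the next iterate is (a, b)₁ = (-0.4176, 1.0216).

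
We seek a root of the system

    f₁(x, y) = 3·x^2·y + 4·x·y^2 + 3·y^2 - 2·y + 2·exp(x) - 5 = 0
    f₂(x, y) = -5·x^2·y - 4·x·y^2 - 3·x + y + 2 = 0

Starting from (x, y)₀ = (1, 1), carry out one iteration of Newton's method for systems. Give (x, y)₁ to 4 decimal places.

At (1, 1): F = (8.436564, -9.0000).
Jacobian J = [[6·x·y + 4·y^2 + 2·exp(x), 3·x^2 + 8·x·y + 6·y - 2], [-10·x·y - 4·y^2 - 3, -5·x^2 - 8·x·y + 1]].
At the point, J = [[15.436564, 15.0000], [-17.0000, -12.0000]] (det J = 69.761236).
Solving J·Δ = −F gives Δ = (-0.4840, -0.0644).
Then the next iterate is (x, y)₁ = (0.5160, 0.9356).

(0.5160, 0.9356)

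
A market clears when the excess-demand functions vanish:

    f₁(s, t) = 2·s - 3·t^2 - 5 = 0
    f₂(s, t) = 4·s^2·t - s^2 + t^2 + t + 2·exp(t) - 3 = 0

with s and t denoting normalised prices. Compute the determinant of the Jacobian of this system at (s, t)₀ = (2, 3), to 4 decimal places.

J = [[2, -6·t], [8·s·t - 2·s, 4·s^2 + 2·t + 2·exp(t) + 1]].
At the point, J = [[2.0000, -18.0000], [44.0000, 63.171074]].
det J = 918.3421.

918.3421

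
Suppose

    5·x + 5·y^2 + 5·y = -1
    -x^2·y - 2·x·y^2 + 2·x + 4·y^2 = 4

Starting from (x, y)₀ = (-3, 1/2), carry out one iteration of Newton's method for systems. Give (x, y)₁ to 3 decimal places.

At (-3, 1/2): F = (-10.250, -12.000).
Jacobian J = [[5, 10·y + 5], [-2·x·y - 2·y^2 + 2, -x^2 - 4·x·y + 8·y]].
At the point, J = [[5.000, 10.000], [4.500, 1.000]] (det J = -40.000).
Solving J·Δ = −F gives Δ = (2.744, -0.347).
Then the next iterate is (x, y)₁ = (-0.256, 0.153).

(-0.256, 0.153)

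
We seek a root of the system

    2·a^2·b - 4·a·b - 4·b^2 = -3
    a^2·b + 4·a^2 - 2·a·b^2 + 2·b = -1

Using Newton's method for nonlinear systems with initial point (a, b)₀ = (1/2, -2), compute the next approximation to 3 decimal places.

At (1/2, -2): F = (-10.000, -6.500).
Jacobian J = [[4·a·b - 4·b, 2·a^2 - 4·a - 8·b], [2·a·b + 8·a - 2·b^2, a^2 - 4·a·b + 2]].
At the point, J = [[4.000, 14.500], [-6.000, 6.250]] (det J = 112.000).
Solving J·Δ = −F gives Δ = (-0.283, 0.768).
Then the next iterate is (a, b)₁ = (0.217, -1.232).

(0.217, -1.232)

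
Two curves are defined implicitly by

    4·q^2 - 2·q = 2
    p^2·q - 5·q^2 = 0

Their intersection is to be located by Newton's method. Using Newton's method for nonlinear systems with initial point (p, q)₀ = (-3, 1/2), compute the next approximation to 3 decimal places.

(-0.583, 1.500)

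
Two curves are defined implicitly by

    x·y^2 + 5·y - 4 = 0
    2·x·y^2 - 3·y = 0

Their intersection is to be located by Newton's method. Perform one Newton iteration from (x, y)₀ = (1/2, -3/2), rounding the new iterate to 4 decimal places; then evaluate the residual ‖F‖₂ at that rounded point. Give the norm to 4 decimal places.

0.5224

At (1/2, -3/2): F = (-10.3750, 6.7500).
Jacobian J = [[y^2, 2·x·y + 5], [2·y^2, 4·x·y - 3]].
At the point, J = [[2.2500, 3.5000], [4.5000, -6.0000]] (det J = -29.2500).
Solving J·Δ = −F gives Δ = (1.3205, 2.1154).
Then the next iterate is (x, y)₁ = (1.8205, 0.6154).
Re-evaluating at (1.8205, 0.6154): F = (-0.233545, -0.467291), so ‖F‖₂ = 0.5224.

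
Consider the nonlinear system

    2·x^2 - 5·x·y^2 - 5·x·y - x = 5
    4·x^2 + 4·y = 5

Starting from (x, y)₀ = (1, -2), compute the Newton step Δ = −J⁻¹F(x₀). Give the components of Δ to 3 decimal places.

(0.534, 1.182)

At (1, -2): F = (-14.000, -9.000).
Jacobian J = [[4·x - 5·y^2 - 5·y - 1, -10·x·y - 5·x], [8·x, 4]].
At the point, J = [[-7.000, 15.000], [8.000, 4.000]] (det J = -148.000).
Solving J·Δ = −F gives Δ = (0.534, 1.182).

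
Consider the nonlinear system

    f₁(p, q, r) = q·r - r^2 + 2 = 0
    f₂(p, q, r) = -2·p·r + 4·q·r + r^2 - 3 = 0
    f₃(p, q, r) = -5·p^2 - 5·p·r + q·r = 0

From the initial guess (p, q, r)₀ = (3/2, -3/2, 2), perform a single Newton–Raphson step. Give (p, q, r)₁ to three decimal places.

(0.585, -0.077, 1.608)

At (3/2, -3/2, 2): F = (-5.000, -17.000, -29.250).
Jacobian J = [[0, r, q - 2·r], [-2·r, 4·r, -2·p + 4·q + 2·r], [-10·p - 5·r, r, -5·p + q]].
At the point, J = [[0.000, 2.000, -5.500], [-4.000, 8.000, -5.000], [-25.000, 2.000, -9.000]] (det J = -878.000).
Solving J·Δ = −F gives Δ = (-0.915, 1.423, -0.392).
Then the next iterate is (p, q, r)₁ = (0.585, -0.077, 1.608).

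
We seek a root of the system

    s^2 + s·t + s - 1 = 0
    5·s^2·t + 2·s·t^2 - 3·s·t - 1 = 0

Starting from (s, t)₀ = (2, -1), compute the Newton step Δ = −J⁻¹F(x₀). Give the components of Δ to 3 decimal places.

At (2, -1): F = (3.000, -11.000).
Jacobian J = [[2·s + t + 1, s], [10·s·t + 2·t^2 - 3·t, 5·s^2 + 4·s·t - 3·s]].
At the point, J = [[4.000, 2.000], [-15.000, 6.000]] (det J = 54.000).
Solving J·Δ = −F gives Δ = (-0.741, -0.019).

(-0.741, -0.019)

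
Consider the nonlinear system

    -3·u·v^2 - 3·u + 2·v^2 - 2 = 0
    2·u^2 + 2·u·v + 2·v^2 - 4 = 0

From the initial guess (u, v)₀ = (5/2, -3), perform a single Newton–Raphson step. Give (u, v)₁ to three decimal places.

At (5/2, -3): F = (-59.000, 11.500).
Jacobian J = [[-3·v^2 - 3, -6·u·v + 4·v], [4·u + 2·v, 2·u + 4·v]].
At the point, J = [[-30.000, 33.000], [4.000, -7.000]] (det J = 78.000).
Solving J·Δ = −F gives Δ = (-0.429, 1.397).
Then the next iterate is (u, v)₁ = (2.071, -1.603).

(2.071, -1.603)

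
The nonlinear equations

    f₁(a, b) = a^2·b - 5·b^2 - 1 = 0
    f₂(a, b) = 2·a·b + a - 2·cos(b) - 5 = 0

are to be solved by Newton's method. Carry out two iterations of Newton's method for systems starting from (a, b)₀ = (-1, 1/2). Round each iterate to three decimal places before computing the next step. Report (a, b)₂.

At (-1, 1/2): F = (-1.750, -8.75517).
Jacobian J = [[2·a·b, a^2 - 10·b], [2·b + 1, 2·a + 2·sin(b)]].
At the point, J = [[-1.000, -4.000], [2.000, -1.04115]] (det J = 9.04115).
Solving J·Δ = −F gives Δ = (3.672, -1.355).
Then the next iterate is (a, b)₁ = (2.672, -0.855).
Round to (2.672, -0.855) and repeat: F = (-10.75947, -8.20956), J = [[-4.56912, 15.68958], [-0.710, 3.83486]].
Δ = (13.717, 4.680), so (a, b)₂ = (16.389, 3.825).

(16.389, 3.825)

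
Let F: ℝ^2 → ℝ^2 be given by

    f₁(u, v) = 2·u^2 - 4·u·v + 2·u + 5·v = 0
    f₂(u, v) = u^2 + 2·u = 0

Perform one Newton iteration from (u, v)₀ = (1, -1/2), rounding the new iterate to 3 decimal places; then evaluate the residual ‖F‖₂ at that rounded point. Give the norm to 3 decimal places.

8.643

At (1, -1/2): F = (3.500, 3.000).
Jacobian J = [[4·u - 4·v + 2, -4·u + 5], [2·u + 2, 0]].
At the point, J = [[8.000, 1.000], [4.000, 0.000]] (det J = -4.000).
Solving J·Δ = −F gives Δ = (-0.750, 2.500).
Then the next iterate is (u, v)₁ = (0.250, 2.000).
Re-evaluating at (0.250, 2.000): F = (8.625, 0.56250), so ‖F‖₂ = 8.643.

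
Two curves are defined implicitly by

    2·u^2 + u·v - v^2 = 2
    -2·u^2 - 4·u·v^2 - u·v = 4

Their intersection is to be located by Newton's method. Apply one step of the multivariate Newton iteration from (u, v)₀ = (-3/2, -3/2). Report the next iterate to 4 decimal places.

At (-3/2, -3/2): F = (2.5000, 2.7500).
Jacobian J = [[4·u + v, u - 2·v], [-4·u - 4·v^2 - v, -8·u·v - u]].
At the point, J = [[-7.5000, 1.5000], [-1.5000, -16.5000]] (det J = 126.0000).
Solving J·Δ = −F gives Δ = (0.3601, 0.1339).
Then the next iterate is (u, v)₁ = (-1.1399, -1.3661).

(-1.1399, -1.3661)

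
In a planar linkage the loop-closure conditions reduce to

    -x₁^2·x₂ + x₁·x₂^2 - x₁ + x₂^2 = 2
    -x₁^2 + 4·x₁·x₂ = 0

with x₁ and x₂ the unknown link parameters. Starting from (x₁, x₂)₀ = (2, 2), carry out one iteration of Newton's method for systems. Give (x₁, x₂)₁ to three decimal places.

(0.667, 1.167)

At (2, 2): F = (0.000, 12.000).
Jacobian J = [[-2·x₁·x₂ + x₂^2 - 1, -x₁^2 + 2·x₁·x₂ + 2·x₂], [-2·x₁ + 4·x₂, 4·x₁]].
At the point, J = [[-5.000, 8.000], [4.000, 8.000]] (det J = -72.000).
Solving J·Δ = −F gives Δ = (-1.333, -0.833).
Then the next iterate is (x₁, x₂)₁ = (0.667, 1.167).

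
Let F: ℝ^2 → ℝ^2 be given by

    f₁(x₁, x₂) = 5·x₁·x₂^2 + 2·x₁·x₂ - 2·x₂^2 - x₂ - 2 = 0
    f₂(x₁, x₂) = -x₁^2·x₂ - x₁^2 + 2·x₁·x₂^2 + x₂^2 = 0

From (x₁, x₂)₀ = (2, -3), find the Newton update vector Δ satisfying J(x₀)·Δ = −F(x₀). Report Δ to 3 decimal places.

At (2, -3): F = (61.000, 53.000).
Jacobian J = [[5·x₂^2 + 2·x₂, 10·x₁·x₂ + 2·x₁ - 4·x₂ - 1], [-2·x₁·x₂ - 2·x₁ + 2·x₂^2, -x₁^2 + 4·x₁·x₂ + 2·x₂]].
At the point, J = [[39.000, -45.000], [26.000, -34.000]] (det J = -156.000).
Solving J·Δ = −F gives Δ = (1.994, 3.083).

(1.994, 3.083)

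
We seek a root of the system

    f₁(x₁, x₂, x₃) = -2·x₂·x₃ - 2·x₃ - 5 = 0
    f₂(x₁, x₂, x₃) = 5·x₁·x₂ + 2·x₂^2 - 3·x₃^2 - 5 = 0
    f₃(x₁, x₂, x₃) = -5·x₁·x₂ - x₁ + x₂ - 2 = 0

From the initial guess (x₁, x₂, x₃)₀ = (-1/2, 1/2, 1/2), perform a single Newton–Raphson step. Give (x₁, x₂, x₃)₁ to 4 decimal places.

At (-1/2, 1/2, 1/2): F = (-6.5000, -6.5000, 0.2500).
Jacobian J = [[0, -2·x₃, -2·x₂ - 2], [5·x₂, 5·x₁ + 4·x₂, -6·x₃], [-5·x₂ - 1, -5·x₁ + 1, 0]].
At the point, J = [[0.0000, -1.0000, -3.0000], [2.5000, -0.5000, -3.0000], [-3.5000, 3.5000, 0.0000]] (det J = -31.5000).
Solving J·Δ = −F gives Δ = (0.0119, -0.0595, -2.1468).
Then the next iterate is (x₁, x₂, x₃)₁ = (-0.4881, 0.4405, -1.6468).

(-0.4881, 0.4405, -1.6468)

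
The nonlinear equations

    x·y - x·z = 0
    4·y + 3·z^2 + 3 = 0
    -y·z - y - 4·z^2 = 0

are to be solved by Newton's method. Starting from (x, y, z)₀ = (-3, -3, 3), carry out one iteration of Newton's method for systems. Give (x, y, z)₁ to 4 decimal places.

(-3.2500, 1.5000, 1.0000)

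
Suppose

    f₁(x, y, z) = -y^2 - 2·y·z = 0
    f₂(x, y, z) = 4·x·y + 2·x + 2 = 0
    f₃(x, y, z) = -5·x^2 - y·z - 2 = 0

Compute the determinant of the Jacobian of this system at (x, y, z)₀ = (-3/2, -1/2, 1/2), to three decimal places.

90.000

J = [[0, -2·y - 2·z, -2·y], [4·y + 2, 4·x, 0], [-10·x, -z, -y]].
At the point, J = [[0.000, 0.000, 1.000], [0.000, -6.000, 0.000], [15.000, -0.500, 0.500]].
det J = 90.000.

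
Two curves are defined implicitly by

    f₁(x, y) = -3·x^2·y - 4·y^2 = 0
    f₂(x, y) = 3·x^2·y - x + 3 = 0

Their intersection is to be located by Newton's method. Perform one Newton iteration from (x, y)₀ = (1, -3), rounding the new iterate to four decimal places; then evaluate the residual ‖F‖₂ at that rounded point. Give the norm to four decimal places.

At (1, -3): F = (-27.0000, -7.0000).
Jacobian J = [[-6·x·y, -3·x^2 - 8·y], [6·x·y - 1, 3·x^2]].
At the point, J = [[18.0000, 21.0000], [-19.0000, 3.0000]] (det J = 453.0000).
Solving J·Δ = −F gives Δ = (-0.1457, 1.4106).
Then the next iterate is (x, y)₁ = (0.8543, -1.5894).
Re-evaluating at (0.8543, -1.5894): F = (-6.624801, -1.334268), so ‖F‖₂ = 6.7578.

6.7578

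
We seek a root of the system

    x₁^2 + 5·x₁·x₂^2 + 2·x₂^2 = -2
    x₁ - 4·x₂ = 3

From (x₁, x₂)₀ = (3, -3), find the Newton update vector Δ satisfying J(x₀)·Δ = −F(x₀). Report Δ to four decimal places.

At (3, -3): F = (164.0000, 12.0000).
Jacobian J = [[2·x₁ + 5·x₂^2, 10·x₁·x₂ + 4·x₂], [1, -4]].
At the point, J = [[51.0000, -102.0000], [1.0000, -4.0000]] (det J = -102.0000).
Solving J·Δ = −F gives Δ = (5.5686, 4.3922).

(5.5686, 4.3922)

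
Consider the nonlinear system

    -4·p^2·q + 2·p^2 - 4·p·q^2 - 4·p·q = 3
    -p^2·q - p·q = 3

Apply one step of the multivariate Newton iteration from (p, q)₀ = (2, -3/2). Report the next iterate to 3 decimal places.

(1.207, -1.491)

At (2, -3/2): F = (23.000, 6.000).
Jacobian J = [[-8·p·q + 4·p - 4·q^2 - 4·q, -4·p^2 - 8·p·q - 4·p], [-2·p·q - q, -p^2 - p]].
At the point, J = [[29.000, 0.000], [7.500, -6.000]] (det J = -174.000).
Solving J·Δ = −F gives Δ = (-0.793, 0.009).
Then the next iterate is (p, q)₁ = (1.207, -1.491).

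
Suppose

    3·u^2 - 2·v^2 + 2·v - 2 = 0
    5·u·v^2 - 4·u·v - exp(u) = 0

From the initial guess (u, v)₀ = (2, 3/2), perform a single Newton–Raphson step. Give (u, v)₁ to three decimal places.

(1.219, 1.283)

At (2, 3/2): F = (8.500, 3.11094).
Jacobian J = [[6·u, -4·v + 2], [5·v^2 - 4·v - exp(u), 10·u·v - 4·u]].
At the point, J = [[12.000, -4.000], [-2.13906, 22.000]] (det J = 255.44378).
Solving J·Δ = −F gives Δ = (-0.781, -0.217).
Then the next iterate is (u, v)₁ = (1.219, 1.283).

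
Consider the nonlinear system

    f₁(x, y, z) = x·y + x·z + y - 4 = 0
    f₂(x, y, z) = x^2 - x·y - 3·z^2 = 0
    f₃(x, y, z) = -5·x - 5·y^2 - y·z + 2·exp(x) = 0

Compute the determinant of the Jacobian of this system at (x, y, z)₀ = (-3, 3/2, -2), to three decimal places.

-272.244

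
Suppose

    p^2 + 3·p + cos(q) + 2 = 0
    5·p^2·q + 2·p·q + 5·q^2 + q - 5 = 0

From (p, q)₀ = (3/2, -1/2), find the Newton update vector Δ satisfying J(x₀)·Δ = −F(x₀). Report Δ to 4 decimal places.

At (3/2, -1/2): F = (9.627583, -11.3750).
Jacobian J = [[2·p + 3, -sin(q)], [10·p·q + 2·q, 5·p^2 + 2·p + 10·q + 1]].
At the point, J = [[6.0000, 0.479426], [-8.5000, 10.2500]] (det J = 65.575117).
Solving J·Δ = −F gives Δ = (-1.5880, -0.2072).

(-1.5880, -0.2072)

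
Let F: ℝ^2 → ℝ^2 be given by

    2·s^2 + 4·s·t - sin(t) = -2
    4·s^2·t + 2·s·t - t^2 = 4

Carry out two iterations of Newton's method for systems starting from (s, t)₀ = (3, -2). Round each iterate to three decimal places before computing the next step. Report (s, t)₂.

(0.785, -1.061)

At (3, -2): F = (-3.09070, -92.000).
Jacobian J = [[4·s + 4·t, 4·s - cos(t)], [8·s·t + 2·t, 4·s^2 + 2·s - 2·t]].
At the point, J = [[4.000, 12.41615], [-52.000, 46.000]] (det J = 829.63964).
Solving J·Δ = −F gives Δ = (-1.205, 0.637).
Then the next iterate is (s, t)₁ = (1.795, -1.363).
Round to (1.795, -1.363) and repeat: F = (-0.36380, -28.31742), J = [[1.728, 6.97370], [-22.29868, 19.20410]].
Δ = (-1.010, 0.302), so (s, t)₂ = (0.785, -1.061).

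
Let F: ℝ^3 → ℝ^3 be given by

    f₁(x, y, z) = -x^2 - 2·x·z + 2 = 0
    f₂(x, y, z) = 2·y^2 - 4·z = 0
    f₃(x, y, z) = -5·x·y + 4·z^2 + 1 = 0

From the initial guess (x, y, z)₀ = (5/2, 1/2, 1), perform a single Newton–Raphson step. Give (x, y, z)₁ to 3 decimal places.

(2.109, -0.356, -0.303)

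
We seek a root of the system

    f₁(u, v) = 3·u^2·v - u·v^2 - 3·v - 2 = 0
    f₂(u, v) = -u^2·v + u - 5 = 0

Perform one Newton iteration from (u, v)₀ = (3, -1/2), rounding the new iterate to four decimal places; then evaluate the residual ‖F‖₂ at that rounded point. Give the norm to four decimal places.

85.8049

At (3, -1/2): F = (-14.7500, 2.5000).
Jacobian J = [[6·u·v - v^2, 3·u^2 - 2·u·v - 3], [-2·u·v + 1, -u^2]].
At the point, J = [[-9.2500, 27.0000], [4.0000, -9.0000]] (det J = -24.7500).
Solving J·Δ = −F gives Δ = (2.6364, 1.4495).
Then the next iterate is (u, v)₁ = (5.6364, 0.9495).
Re-evaluating at (5.6364, 0.9495): F = (80.564013, -29.528270), so ‖F‖₂ = 85.8049.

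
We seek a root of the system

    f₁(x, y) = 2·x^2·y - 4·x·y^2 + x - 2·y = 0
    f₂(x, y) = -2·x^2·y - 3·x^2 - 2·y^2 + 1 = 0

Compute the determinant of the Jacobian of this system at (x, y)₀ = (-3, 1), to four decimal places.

-870.0000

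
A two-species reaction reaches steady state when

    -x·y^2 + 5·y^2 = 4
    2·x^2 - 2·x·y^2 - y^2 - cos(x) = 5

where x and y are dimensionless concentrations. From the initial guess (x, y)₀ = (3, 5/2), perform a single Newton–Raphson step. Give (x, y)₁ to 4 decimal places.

(2.9995, 1.6497)

At (3, 5/2): F = (8.5000, -29.760008).
Jacobian J = [[-y^2, -2·x·y + 10·y], [4·x - 2·y^2 + sin(x), -4·x·y - 2·y]].
At the point, J = [[-6.2500, 10.0000], [-0.358880, -35.0000]] (det J = 222.338800).
Solving J·Δ = −F gives Δ = (-0.0005, -0.8503).
Then the next iterate is (x, y)₁ = (2.9995, 1.6497).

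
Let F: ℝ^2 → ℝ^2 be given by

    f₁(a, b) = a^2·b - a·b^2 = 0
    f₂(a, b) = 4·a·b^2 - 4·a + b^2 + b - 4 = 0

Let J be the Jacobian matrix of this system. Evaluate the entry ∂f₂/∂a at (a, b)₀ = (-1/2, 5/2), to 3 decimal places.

∂f₂/∂a = 4·b^2 - 4.
At (-1/2, 5/2) this is 21.000.

21.000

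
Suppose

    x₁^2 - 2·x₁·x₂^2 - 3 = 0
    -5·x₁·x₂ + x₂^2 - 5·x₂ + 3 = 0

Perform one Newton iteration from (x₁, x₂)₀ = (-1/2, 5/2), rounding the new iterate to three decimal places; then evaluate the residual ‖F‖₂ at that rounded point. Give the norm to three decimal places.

At (-1/2, 5/2): F = (3.500, 3.000).
Jacobian J = [[2·x₁ - 2·x₂^2, -4·x₁·x₂], [-5·x₂, -5·x₁ + 2·x₂ - 5]].
At the point, J = [[-13.500, 5.000], [-12.500, 2.500]] (det J = 28.750).
Solving J·Δ = −F gives Δ = (0.217, -0.113).
Then the next iterate is (x₁, x₂)₁ = (-0.283, 2.387).
Re-evaluating at (-0.283, 2.387): F = (0.30503, 0.14037), so ‖F‖₂ = 0.336.

0.336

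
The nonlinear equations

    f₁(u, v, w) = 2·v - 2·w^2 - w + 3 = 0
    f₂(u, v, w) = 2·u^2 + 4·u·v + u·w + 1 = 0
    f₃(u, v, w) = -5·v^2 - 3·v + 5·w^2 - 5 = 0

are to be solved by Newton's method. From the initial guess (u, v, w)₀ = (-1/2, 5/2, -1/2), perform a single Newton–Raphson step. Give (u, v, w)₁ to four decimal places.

(-0.6185, 2.3611, -8.2222)

At (-1/2, 5/2, -1/2): F = (8.0000, -3.2500, -42.5000).
Jacobian J = [[0, 2, -4·w - 1], [4·u + 4·v + w, 4·u, u], [0, -10·v - 3, 10·w]].
At the point, J = [[0.0000, 2.0000, 1.0000], [7.5000, -2.0000, -0.5000], [0.0000, -28.0000, -5.0000]] (det J = -135.0000).
Solving J·Δ = −F gives Δ = (-0.1185, -0.1389, -7.7222).
Then the next iterate is (u, v, w)₁ = (-0.6185, 2.3611, -8.2222).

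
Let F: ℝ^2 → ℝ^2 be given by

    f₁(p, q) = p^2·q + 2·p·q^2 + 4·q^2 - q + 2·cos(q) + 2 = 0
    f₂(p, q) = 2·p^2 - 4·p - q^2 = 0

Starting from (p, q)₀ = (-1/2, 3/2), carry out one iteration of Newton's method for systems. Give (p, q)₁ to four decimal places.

(0.3715, -0.1596)

At (-1/2, 3/2): F = (7.766474, 0.2500).
Jacobian J = [[2·p·q + 2·q^2, p^2 + 4·p·q + 8·q - 2·sin(q) - 1], [4·p - 4, -2·q]].
At the point, J = [[3.0000, 6.255010], [-6.0000, -3.0000]] (det J = 28.530060).
Solving J·Δ = −F gives Δ = (0.8715, -1.6596).
Then the next iterate is (p, q)₁ = (0.3715, -0.1596).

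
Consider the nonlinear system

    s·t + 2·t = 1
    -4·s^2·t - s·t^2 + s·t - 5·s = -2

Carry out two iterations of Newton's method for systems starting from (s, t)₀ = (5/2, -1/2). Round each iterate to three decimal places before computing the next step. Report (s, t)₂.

(8.172, 0.208)

At (5/2, -1/2): F = (-3.250, 0.125).
Jacobian J = [[t, s + 2], [-8·s·t - t^2 + t - 5, -4·s^2 - 2·s·t + s]].
At the point, J = [[-0.500, 4.500], [4.250, -20.000]] (det J = -9.125).
Solving J·Δ = −F gives Δ = (7.062, 1.507).
Then the next iterate is (s, t)₁ = (9.562, 1.007).
Round to (9.562, 1.007) and repeat: F = (10.64293, -414.16487), J = [[1.007, 11.562], [-82.03852, -375.42324]].
Δ = (-1.390, -0.799), so (s, t)₂ = (8.172, 0.208).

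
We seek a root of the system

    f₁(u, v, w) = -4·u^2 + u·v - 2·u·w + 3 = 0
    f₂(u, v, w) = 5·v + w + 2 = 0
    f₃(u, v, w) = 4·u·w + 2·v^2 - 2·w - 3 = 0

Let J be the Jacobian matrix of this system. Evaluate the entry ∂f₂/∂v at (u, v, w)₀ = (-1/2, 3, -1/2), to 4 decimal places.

5.0000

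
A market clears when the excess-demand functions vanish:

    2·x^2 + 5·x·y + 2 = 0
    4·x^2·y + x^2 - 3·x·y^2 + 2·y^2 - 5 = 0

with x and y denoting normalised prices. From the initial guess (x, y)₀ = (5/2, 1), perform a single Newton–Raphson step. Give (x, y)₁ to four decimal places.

(4.3250, -3.3500)

At (5/2, 1): F = (27.0000, 20.7500).
Jacobian J = [[4·x + 5·y, 5·x], [8·x·y + 2·x - 3·y^2, 4·x^2 - 6·x·y + 4·y]].
At the point, J = [[15.0000, 12.5000], [22.0000, 14.0000]] (det J = -65.0000).
Solving J·Δ = −F gives Δ = (1.8250, -4.3500).
Then the next iterate is (x, y)₁ = (4.3250, -3.3500).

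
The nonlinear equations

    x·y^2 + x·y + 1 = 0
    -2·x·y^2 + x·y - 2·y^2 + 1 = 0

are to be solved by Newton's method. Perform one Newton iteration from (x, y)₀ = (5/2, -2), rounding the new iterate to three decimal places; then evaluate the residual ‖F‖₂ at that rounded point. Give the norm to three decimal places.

11.162

At (5/2, -2): F = (6.000, -32.000).
Jacobian J = [[y^2 + y, 2·x·y + x], [-2·y^2 + y, -4·x·y + x - 4·y]].
At the point, J = [[2.000, -7.500], [-10.000, 30.500]] (det J = -14.000).
Solving J·Δ = −F gives Δ = (-4.071, -0.286).
Then the next iterate is (x, y)₁ = (-1.571, -2.286).
Re-evaluating at (-1.571, -2.286): F = (-3.61842, 10.55917), so ‖F‖₂ = 11.162.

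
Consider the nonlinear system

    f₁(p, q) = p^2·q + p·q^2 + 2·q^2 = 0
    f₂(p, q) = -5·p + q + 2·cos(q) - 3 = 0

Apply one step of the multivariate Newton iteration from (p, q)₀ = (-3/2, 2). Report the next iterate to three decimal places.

(-0.215, 1.075)

At (-3/2, 2): F = (6.500, 5.66771).
Jacobian J = [[2·p·q + q^2, p^2 + 2·p·q + 4·q], [-5, -2·sin(q) + 1]].
At the point, J = [[-2.000, 4.250], [-5.000, -0.81859]] (det J = 22.88719).
Solving J·Δ = −F gives Δ = (1.285, -0.925).
Then the next iterate is (p, q)₁ = (-0.215, 1.075).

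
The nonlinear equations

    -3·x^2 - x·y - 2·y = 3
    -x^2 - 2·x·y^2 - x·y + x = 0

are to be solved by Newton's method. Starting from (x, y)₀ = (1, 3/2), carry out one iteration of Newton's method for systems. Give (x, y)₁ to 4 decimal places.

At (1, 3/2): F = (-10.5000, -6.0000).
Jacobian J = [[-6·x - y, -x - 2], [-2·x - 2·y^2 - y + 1, -4·x·y - x]].
At the point, J = [[-7.5000, -3.0000], [-7.0000, -7.0000]] (det J = 31.5000).
Solving J·Δ = −F gives Δ = (-1.7619, 0.9048).
Then the next iterate is (x, y)₁ = (-0.7619, 2.4048).

(-0.7619, 2.4048)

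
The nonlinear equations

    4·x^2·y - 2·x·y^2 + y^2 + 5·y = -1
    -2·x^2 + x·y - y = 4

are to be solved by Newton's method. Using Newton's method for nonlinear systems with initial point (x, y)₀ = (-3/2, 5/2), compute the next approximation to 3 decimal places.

At (-3/2, 5/2): F = (61.000, -14.750).
Jacobian J = [[8·x·y - 2·y^2, 4·x^2 - 4·x·y + 2·y + 5], [-4·x + y, x - 1]].
At the point, J = [[-42.500, 34.000], [8.500, -2.500]] (det J = -182.750).
Solving J·Δ = −F gives Δ = (1.910, 0.593).
Then the next iterate is (x, y)₁ = (0.410, 3.093).

(0.410, 3.093)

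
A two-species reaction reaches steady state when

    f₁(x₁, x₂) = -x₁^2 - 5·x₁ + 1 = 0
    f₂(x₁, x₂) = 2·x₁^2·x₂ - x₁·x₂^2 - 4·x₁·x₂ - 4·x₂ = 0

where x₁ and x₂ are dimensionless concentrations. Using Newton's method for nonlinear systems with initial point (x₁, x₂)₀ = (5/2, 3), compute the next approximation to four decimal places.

(0.7250, 0.3955)

At (5/2, 3): F = (-17.7500, -27.0000).
Jacobian J = [[-2·x₁ - 5, 0], [4·x₁·x₂ - x₂^2 - 4·x₂, 2·x₁^2 - 2·x₁·x₂ - 4·x₁ - 4]].
At the point, J = [[-10.0000, 0.0000], [9.0000, -16.5000]] (det J = 165.0000).
Solving J·Δ = −F gives Δ = (-1.7750, -2.6045).
Then the next iterate is (x₁, x₂)₁ = (0.7250, 0.3955).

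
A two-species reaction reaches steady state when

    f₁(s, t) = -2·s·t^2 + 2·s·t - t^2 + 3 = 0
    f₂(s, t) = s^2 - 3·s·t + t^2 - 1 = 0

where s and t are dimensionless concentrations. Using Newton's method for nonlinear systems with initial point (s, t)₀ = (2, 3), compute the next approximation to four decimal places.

(0.8000, 2.4000)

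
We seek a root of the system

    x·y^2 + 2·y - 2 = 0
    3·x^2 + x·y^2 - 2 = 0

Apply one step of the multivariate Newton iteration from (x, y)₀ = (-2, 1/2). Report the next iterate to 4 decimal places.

(4.0000, -30.0000)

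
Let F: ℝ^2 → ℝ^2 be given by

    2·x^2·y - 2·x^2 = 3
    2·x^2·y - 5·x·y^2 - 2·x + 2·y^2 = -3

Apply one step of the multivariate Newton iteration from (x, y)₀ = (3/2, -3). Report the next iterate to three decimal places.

(0.670, -2.758)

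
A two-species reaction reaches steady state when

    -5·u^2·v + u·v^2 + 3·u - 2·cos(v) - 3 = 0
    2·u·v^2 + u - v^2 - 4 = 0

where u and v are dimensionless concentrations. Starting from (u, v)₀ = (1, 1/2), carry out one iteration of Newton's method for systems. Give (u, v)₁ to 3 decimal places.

At (1, 1/2): F = (-4.00517, -2.750).
Jacobian J = [[-10·u·v + v^2 + 3, -5·u^2 + 2·u·v + 2·sin(v)], [2·v^2 + 1, 4·u·v - 2·v]].
At the point, J = [[-1.750, -3.04115], [1.500, 1.000]] (det J = 2.81172).
Solving J·Δ = −F gives Δ = (4.399, -3.848).
Then the next iterate is (u, v)₁ = (5.399, -3.348).

(5.399, -3.348)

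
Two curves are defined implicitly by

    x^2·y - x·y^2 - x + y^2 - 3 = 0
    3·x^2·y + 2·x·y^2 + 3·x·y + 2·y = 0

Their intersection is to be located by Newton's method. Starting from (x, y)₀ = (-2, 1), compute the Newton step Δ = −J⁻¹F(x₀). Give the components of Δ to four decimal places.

At (-2, 1): F = (6.0000, 4.0000).
Jacobian J = [[2·x·y - y^2 - 1, x^2 - 2·x·y + 2·y], [6·x·y + 2·y^2 + 3·y, 3·x^2 + 4·x·y + 3·x + 2]].
At the point, J = [[-6.0000, 10.0000], [-7.0000, 0.0000]] (det J = 70.0000).
Solving J·Δ = −F gives Δ = (0.5714, -0.2571).

(0.5714, -0.2571)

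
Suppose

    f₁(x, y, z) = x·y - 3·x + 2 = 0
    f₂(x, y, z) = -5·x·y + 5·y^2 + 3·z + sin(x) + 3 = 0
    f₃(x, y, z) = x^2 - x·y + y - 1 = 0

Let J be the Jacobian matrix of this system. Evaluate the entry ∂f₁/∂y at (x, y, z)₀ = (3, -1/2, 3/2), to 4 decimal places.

3.0000

∂f₁/∂y = x.
At (3, -1/2, 3/2) this is 3.0000.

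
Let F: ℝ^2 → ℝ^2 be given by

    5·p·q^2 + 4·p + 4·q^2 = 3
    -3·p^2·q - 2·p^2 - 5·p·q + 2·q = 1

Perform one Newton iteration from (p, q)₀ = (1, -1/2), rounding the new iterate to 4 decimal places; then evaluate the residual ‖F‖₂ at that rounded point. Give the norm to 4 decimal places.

At (1, -1/2): F = (3.2500, 0.0000).
Jacobian J = [[5·q^2 + 4, 10·p·q + 8·q], [-6·p·q - 4·p - 5·q, -3·p^2 - 5·p + 2]].
At the point, J = [[5.2500, -9.0000], [1.5000, -6.0000]] (det J = -18.0000).
Solving J·Δ = −F gives Δ = (-1.0833, -0.2708).
Then the next iterate is (p, q)₁ = (-0.0833, -0.7708).
Re-evaluating at (-0.0833, -0.7708): F = (-1.204126, -2.860470), so ‖F‖₂ = 3.1036.

3.1036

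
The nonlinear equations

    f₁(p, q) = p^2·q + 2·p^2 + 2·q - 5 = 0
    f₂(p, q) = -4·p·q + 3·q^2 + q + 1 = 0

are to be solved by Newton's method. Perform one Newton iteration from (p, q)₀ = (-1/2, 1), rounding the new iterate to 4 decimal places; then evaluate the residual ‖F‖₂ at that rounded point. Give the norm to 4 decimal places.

At (-1/2, 1): F = (-2.2500, 7.0000).
Jacobian J = [[2·p·q + 4·p, p^2 + 2], [-4·q, -4·p + 6·q + 1]].
At the point, J = [[-3.0000, 2.2500], [-4.0000, 9.0000]] (det J = -18.0000).
Solving J·Δ = −F gives Δ = (-2.0000, -1.6667).
Then the next iterate is (p, q)₁ = (-2.5000, -0.6667).
Re-evaluating at (-2.5000, -0.6667): F = (1.999725, -5.000233), so ‖F‖₂ = 5.3853.

5.3853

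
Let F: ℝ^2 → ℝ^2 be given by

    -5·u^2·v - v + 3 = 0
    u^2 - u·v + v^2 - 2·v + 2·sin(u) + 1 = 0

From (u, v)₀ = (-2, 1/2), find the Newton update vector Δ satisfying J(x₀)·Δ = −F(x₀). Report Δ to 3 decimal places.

(0.633, -0.056)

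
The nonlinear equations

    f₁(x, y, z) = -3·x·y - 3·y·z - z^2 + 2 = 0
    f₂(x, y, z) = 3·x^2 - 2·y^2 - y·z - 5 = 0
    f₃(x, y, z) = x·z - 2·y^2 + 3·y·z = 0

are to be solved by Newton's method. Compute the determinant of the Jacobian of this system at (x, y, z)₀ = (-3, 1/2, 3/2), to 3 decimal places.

44.250

J = [[-3·y, -3·x - 3·z, -3·y - 2·z], [6·x, -4·y - z, -y], [z, -4·y + 3·z, x + 3·y]].
At the point, J = [[-1.500, 4.500, -4.500], [-18.000, -3.500, -0.500], [1.500, 2.500, -1.500]].
det J = 44.250.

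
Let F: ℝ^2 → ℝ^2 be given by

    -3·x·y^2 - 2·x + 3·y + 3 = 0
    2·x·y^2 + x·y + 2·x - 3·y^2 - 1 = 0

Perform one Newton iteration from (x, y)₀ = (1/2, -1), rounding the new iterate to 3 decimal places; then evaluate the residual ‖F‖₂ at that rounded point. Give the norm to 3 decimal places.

0.600

At (1/2, -1): F = (-2.500, -2.500).
Jacobian J = [[-3·y^2 - 2, -6·x·y + 3], [2·y^2 + y + 2, 4·x·y + x - 6·y]].
At the point, J = [[-5.000, 6.000], [3.000, 4.500]] (det J = -40.500).
Solving J·Δ = −F gives Δ = (0.093, 0.494).
Then the next iterate is (x, y)₁ = (0.593, -0.506).
Re-evaluating at (0.593, -0.506): F = (-0.15949, -0.57851), so ‖F‖₂ = 0.600.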